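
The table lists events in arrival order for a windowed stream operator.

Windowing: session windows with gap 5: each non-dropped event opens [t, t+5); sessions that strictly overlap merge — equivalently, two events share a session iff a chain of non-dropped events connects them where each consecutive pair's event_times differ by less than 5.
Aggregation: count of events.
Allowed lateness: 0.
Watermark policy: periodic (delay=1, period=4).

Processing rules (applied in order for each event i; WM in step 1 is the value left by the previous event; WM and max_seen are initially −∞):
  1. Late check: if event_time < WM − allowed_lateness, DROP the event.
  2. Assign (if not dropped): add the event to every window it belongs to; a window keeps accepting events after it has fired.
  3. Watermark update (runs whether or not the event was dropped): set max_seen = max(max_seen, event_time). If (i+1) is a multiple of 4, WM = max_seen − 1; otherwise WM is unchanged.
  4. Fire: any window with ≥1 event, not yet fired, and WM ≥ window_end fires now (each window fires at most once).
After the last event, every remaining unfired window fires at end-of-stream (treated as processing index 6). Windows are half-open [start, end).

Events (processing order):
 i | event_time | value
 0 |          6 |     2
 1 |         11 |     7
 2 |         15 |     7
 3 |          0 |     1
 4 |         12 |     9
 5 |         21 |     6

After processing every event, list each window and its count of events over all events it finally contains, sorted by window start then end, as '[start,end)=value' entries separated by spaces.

i=0 t=6 v=2: → [6,11); WM=−∞
i=1 t=11 v=7: → [11,16); WM=−∞
i=2 t=15 v=7: → [11,20); WM=−∞
i=3 t=0 v=1: → [0,5); WM=14
i=4 t=12 v=9: DROP (t<14-0); WM=14
i=5 t=21 v=6: → [21,26); WM=14

[0,5)=1 [6,11)=1 [11,20)=2 [21,26)=1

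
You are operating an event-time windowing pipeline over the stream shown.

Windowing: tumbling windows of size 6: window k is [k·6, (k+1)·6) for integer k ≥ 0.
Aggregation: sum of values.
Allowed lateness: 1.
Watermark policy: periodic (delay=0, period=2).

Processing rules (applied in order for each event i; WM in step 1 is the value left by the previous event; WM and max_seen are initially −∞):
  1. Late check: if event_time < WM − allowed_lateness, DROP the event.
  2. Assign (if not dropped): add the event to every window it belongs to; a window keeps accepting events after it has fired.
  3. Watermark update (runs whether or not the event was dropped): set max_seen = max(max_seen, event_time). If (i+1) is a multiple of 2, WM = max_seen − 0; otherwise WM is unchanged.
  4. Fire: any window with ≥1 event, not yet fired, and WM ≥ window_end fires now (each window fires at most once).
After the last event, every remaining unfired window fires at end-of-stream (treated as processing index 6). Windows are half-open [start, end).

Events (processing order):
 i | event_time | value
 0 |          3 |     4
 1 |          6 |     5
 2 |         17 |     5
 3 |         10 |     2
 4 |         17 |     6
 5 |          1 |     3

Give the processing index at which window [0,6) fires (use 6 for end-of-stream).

i=0 t=3 v=4: → [0,6); WM=−∞
i=1 t=6 v=5: → [6,12); WM=6; [0,6) fires=4
i=2 t=17 v=5: → [12,18); WM=6
i=3 t=10 v=2: → [6,12); WM=17; [6,12) fires=7
i=4 t=17 v=6: → [12,18); WM=17
i=5 t=1 v=3: DROP (t<17-1); WM=17

1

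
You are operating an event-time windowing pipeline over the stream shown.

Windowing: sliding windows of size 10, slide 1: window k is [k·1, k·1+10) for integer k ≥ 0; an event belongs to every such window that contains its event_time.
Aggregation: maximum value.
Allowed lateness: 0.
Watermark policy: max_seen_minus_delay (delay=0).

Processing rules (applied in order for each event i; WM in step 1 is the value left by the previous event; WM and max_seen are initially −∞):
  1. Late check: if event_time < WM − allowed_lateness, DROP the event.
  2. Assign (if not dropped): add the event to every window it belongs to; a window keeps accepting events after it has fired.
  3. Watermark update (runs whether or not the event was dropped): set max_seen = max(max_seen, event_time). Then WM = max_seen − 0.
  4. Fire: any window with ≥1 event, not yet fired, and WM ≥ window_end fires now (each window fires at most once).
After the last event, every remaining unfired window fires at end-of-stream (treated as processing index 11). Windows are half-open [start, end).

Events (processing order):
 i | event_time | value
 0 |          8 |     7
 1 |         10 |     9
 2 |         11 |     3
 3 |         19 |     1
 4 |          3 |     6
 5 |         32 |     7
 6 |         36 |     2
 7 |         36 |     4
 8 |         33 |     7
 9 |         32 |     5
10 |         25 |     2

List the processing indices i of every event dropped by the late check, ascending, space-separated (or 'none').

4 8 9 10

i=0 t=8 v=7: → [8,18),[7,17),[6,16),[5,15),[4,14),[3,13),[2,12),[1,11),[0,10); WM=8
i=1 t=10 v=9: → [10,20),[9,19),[8,18),[7,17),[6,16),[5,15),[4,14),[3,13),[2,12),[1,11); WM=10; [0,10) fires=7
i=2 t=11 v=3: → [11,21),[10,20),[9,19),[8,18),[7,17),[6,16),[5,15),[4,14),[3,13),[2,12); WM=11; [1,11) fires=9
i=3 t=19 v=1: → [19,29),[18,28),[17,27),[16,26),[15,25),[14,24),[13,23),[12,22),[11,21),[10,20); WM=19; [2,12) fires=9 [3,13) fires=9 [4,14) fires=9 [5,15) fires=9 [6,16) fires=9 [7,17) fires=9 [8,18) fires=9 [9,19) fires=9
i=4 t=3 v=6: DROP (t<19-0); WM=19
i=5 t=32 v=7: → [32,42),[31,41),[30,40),[29,39),[28,38),[27,37),[26,36),[25,35),[24,34),[23,33); WM=32; [10,20) fires=9 [11,21) fires=3 [12,22) fires=1 [13,23) fires=1 [14,24) fires=1 [15,25) fires=1 [16,26) fires=1 [17,27) fires=1 [18,28) fires=1 [19,29) fires=1
i=6 t=36 v=2: → [36,46),[35,45),[34,44),[33,43),[32,42),[31,41),[30,40),[29,39),[28,38),[27,37); WM=36; [23,33) fires=7 [24,34) fires=7 [25,35) fires=7 [26,36) fires=7
i=7 t=36 v=4: → [36,46),[35,45),[34,44),[33,43),[32,42),[31,41),[30,40),[29,39),[28,38),[27,37); WM=36
i=8 t=33 v=7: DROP (t<36-0); WM=36
i=9 t=32 v=5: DROP (t<36-0); WM=36
i=10 t=25 v=2: DROP (t<36-0); WM=36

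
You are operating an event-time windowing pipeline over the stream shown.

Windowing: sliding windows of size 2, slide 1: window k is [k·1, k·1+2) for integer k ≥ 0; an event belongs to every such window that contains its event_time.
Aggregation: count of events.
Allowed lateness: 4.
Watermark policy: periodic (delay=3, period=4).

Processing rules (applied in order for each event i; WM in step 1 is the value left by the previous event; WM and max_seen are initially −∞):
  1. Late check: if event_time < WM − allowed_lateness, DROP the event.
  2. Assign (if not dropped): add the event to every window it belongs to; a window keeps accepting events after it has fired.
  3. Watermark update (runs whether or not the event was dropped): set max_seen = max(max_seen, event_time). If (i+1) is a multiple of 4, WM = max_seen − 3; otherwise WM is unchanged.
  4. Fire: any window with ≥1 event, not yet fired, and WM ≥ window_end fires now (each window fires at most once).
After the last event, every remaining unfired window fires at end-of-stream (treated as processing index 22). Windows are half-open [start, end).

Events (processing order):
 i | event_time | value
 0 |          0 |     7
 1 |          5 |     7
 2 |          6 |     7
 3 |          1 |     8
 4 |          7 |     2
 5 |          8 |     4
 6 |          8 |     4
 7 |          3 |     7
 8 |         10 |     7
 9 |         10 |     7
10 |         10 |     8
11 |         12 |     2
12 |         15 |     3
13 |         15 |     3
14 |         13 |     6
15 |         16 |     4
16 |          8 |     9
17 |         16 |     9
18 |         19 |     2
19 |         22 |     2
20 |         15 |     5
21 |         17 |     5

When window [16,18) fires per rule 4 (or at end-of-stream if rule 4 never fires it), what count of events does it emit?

2

i=0 t=0 v=7: → [0,2); WM=−∞
i=1 t=5 v=7: → [5,7),[4,6); WM=−∞
i=2 t=6 v=7: → [6,8),[5,7); WM=−∞
i=3 t=1 v=8: → [1,3),[0,2); WM=3; [0,2) fires=2 [1,3) fires=1
i=4 t=7 v=2: → [7,9),[6,8); WM=3
i=5 t=8 v=4: → [8,10),[7,9); WM=3
i=6 t=8 v=4: → [8,10),[7,9); WM=3
i=7 t=3 v=7: → [3,5),[2,4); WM=5; [2,4) fires=1 [3,5) fires=1
i=8 t=10 v=7: → [10,12),[9,11); WM=5
i=9 t=10 v=7: → [10,12),[9,11); WM=5
i=10 t=10 v=8: → [10,12),[9,11); WM=5
i=11 t=12 v=2: → [12,14),[11,13); WM=9; [4,6) fires=1 [5,7) fires=2 [6,8) fires=2 [7,9) fires=3
i=12 t=15 v=3: → [15,17),[14,16); WM=9
i=13 t=15 v=3: → [15,17),[14,16); WM=9
i=14 t=13 v=6: → [13,15),[12,14); WM=9
i=15 t=16 v=4: → [16,18),[15,17); WM=13; [8,10) fires=2 [9,11) fires=3 [10,12) fires=3 [11,13) fires=1
i=16 t=8 v=9: DROP (t<13-4); WM=13
i=17 t=16 v=9: → [16,18),[15,17); WM=13
i=18 t=19 v=2: → [19,21),[18,20); WM=13
i=19 t=22 v=2: → [22,24),[21,23); WM=19; [12,14) fires=2 [13,15) fires=1 [14,16) fires=2 [15,17) fires=4 [16,18) fires=2
i=20 t=15 v=5: → [15,17),[14,16); WM=19
i=21 t=17 v=5: → [17,19),[16,18); WM=19; [17,19) fires=1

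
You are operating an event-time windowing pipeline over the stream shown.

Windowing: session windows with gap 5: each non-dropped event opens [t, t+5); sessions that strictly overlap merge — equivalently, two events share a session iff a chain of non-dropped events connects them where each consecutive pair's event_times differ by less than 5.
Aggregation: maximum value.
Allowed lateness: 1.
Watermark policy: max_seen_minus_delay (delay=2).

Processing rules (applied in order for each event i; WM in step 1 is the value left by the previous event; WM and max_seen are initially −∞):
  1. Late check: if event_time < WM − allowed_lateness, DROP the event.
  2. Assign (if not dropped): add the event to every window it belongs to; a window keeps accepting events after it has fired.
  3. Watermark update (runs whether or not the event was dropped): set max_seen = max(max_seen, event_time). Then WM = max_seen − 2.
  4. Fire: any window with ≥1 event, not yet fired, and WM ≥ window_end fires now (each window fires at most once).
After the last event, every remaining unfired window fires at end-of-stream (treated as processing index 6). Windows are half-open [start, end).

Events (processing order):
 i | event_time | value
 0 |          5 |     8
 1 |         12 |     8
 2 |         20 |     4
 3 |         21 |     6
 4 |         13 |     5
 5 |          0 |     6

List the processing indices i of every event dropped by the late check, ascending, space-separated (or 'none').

i=0 t=5 v=8: → [5,10); WM=3
i=1 t=12 v=8: → [12,17); WM=10
i=2 t=20 v=4: → [20,25); WM=18
i=3 t=21 v=6: → [20,26); WM=19
i=4 t=13 v=5: DROP (t<19-1); WM=19
i=5 t=0 v=6: DROP (t<19-1); WM=19

4 5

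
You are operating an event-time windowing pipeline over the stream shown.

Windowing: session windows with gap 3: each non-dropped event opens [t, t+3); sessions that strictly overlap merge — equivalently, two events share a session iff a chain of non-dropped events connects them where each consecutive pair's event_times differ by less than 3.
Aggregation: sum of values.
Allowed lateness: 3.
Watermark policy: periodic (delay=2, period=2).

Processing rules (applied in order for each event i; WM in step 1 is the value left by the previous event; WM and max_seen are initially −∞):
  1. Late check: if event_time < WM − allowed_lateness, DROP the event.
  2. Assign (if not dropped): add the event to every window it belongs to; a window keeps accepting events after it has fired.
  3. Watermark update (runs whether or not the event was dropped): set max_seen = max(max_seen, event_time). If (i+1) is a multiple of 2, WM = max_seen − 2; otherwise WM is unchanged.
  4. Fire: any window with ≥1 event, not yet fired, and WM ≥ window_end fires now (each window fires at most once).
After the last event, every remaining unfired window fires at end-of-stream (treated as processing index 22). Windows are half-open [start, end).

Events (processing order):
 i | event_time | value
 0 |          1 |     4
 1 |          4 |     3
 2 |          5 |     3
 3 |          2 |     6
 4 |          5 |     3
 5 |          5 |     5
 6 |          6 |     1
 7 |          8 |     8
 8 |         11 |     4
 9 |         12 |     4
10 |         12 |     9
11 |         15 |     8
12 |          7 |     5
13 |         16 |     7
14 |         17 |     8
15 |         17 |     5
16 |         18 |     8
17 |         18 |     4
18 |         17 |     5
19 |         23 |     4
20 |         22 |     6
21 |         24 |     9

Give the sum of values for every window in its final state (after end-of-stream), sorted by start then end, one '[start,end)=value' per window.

[1,11)=33 [11,15)=17 [15,21)=45 [22,27)=19

i=0 t=1 v=4: → [1,4); WM=−∞
i=1 t=4 v=3: → [4,7); WM=2
i=2 t=5 v=3: → [4,8); WM=2
i=3 t=2 v=6: → [1,8); WM=3
i=4 t=5 v=3: → [1,8); WM=3
i=5 t=5 v=5: → [1,8); WM=3
i=6 t=6 v=1: → [1,9); WM=3
i=7 t=8 v=8: → [1,11); WM=6
i=8 t=11 v=4: → [11,14); WM=6
i=9 t=12 v=4: → [11,15); WM=10
i=10 t=12 v=9: → [11,15); WM=10
i=11 t=15 v=8: → [15,18); WM=13
i=12 t=7 v=5: DROP (t<13-3); WM=13
i=13 t=16 v=7: → [15,19); WM=14
i=14 t=17 v=8: → [15,20); WM=14
i=15 t=17 v=5: → [15,20); WM=15
i=16 t=18 v=8: → [15,21); WM=15
i=17 t=18 v=4: → [15,21); WM=16
i=18 t=17 v=5: → [15,21); WM=16
i=19 t=23 v=4: → [23,26); WM=21
i=20 t=22 v=6: → [22,26); WM=21
i=21 t=24 v=9: → [22,27); WM=22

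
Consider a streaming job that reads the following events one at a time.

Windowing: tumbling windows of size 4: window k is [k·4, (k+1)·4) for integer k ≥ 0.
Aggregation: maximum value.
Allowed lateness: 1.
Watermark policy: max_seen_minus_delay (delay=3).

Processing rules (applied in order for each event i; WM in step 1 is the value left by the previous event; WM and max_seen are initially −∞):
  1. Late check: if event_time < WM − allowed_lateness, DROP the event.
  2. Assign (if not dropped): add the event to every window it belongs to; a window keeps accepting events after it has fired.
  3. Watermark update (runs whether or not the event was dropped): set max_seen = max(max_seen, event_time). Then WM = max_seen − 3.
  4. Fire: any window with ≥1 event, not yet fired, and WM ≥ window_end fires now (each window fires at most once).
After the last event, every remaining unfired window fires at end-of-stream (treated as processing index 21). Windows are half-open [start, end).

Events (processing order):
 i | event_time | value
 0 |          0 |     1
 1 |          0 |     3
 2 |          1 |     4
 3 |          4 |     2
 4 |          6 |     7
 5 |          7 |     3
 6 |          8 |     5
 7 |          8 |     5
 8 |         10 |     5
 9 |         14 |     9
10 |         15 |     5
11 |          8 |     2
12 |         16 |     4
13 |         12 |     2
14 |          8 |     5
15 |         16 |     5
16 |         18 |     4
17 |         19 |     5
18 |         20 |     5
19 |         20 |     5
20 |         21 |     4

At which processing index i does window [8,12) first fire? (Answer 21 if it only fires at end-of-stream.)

10

i=0 t=0 v=1: → [0,4); WM=-3
i=1 t=0 v=3: → [0,4); WM=-3
i=2 t=1 v=4: → [0,4); WM=-2
i=3 t=4 v=2: → [4,8); WM=1
i=4 t=6 v=7: → [4,8); WM=3
i=5 t=7 v=3: → [4,8); WM=4; [0,4) fires=4
i=6 t=8 v=5: → [8,12); WM=5
i=7 t=8 v=5: → [8,12); WM=5
i=8 t=10 v=5: → [8,12); WM=7
i=9 t=14 v=9: → [12,16); WM=11; [4,8) fires=7
i=10 t=15 v=5: → [12,16); WM=12; [8,12) fires=5
i=11 t=8 v=2: DROP (t<12-1); WM=12
i=12 t=16 v=4: → [16,20); WM=13
i=13 t=12 v=2: → [12,16); WM=13
i=14 t=8 v=5: DROP (t<13-1); WM=13
i=15 t=16 v=5: → [16,20); WM=13
i=16 t=18 v=4: → [16,20); WM=15
i=17 t=19 v=5: → [16,20); WM=16; [12,16) fires=9
i=18 t=20 v=5: → [20,24); WM=17
i=19 t=20 v=5: → [20,24); WM=17
i=20 t=21 v=4: → [20,24); WM=18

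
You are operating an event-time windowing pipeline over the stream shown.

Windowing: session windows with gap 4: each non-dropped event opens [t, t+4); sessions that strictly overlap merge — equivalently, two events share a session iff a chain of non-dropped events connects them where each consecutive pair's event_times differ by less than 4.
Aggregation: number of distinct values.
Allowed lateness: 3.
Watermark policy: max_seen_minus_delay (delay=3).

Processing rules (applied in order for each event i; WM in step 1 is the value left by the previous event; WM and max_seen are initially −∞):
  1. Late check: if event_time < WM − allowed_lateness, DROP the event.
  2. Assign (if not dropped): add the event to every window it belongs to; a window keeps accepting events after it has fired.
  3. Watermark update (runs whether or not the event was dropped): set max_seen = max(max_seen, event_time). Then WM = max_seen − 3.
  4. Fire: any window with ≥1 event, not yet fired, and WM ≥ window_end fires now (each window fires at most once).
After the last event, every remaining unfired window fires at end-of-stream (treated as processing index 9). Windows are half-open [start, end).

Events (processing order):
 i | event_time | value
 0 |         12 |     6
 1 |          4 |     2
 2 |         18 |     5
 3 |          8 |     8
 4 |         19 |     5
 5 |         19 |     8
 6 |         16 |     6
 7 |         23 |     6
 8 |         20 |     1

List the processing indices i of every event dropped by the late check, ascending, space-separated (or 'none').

1 3

i=0 t=12 v=6: → [12,16); WM=9
i=1 t=4 v=2: DROP (t<9-3); WM=9
i=2 t=18 v=5: → [18,22); WM=15
i=3 t=8 v=8: DROP (t<15-3); WM=15
i=4 t=19 v=5: → [18,23); WM=16
i=5 t=19 v=8: → [18,23); WM=16
i=6 t=16 v=6: → [16,23); WM=16
i=7 t=23 v=6: → [23,27); WM=20
i=8 t=20 v=1: → [16,27); WM=20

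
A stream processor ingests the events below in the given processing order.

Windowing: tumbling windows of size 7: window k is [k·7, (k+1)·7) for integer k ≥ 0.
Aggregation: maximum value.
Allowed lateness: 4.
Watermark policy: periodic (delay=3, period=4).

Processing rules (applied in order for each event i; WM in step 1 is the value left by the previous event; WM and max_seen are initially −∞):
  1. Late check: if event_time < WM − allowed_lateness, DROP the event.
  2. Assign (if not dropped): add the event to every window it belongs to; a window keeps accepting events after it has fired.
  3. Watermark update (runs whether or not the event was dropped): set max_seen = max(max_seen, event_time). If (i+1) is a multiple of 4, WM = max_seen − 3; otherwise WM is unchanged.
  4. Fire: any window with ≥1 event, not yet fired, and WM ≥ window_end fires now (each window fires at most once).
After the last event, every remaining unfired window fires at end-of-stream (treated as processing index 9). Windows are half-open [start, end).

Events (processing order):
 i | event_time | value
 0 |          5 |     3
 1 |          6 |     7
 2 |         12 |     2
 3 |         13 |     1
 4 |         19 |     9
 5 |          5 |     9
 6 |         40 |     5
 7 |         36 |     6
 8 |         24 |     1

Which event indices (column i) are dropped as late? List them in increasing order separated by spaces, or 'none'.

5 8

i=0 t=5 v=3: → [0,7); WM=−∞
i=1 t=6 v=7: → [0,7); WM=−∞
i=2 t=12 v=2: → [7,14); WM=−∞
i=3 t=13 v=1: → [7,14); WM=10; [0,7) fires=7
i=4 t=19 v=9: → [14,21); WM=10
i=5 t=5 v=9: DROP (t<10-4); WM=10
i=6 t=40 v=5: → [35,42); WM=10
i=7 t=36 v=6: → [35,42); WM=37; [7,14) fires=2 [14,21) fires=9
i=8 t=24 v=1: DROP (t<37-4); WM=37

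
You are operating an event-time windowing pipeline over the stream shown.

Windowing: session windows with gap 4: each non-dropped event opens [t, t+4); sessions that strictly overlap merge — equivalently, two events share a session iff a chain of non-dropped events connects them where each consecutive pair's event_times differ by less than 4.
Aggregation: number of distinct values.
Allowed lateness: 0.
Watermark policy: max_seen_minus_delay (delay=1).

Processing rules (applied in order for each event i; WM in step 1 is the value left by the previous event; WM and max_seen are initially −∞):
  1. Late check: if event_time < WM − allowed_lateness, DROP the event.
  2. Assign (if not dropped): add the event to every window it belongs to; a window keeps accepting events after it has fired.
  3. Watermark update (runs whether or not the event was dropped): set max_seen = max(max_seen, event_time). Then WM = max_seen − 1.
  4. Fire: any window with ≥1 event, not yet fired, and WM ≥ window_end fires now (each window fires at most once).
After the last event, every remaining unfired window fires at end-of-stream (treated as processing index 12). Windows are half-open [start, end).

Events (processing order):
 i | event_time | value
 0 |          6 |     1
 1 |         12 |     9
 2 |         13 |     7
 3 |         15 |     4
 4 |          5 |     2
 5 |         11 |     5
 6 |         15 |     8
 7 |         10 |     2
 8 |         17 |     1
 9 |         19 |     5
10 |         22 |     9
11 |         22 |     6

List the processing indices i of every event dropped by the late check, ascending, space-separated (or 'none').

4 5 7

i=0 t=6 v=1: → [6,10); WM=5
i=1 t=12 v=9: → [12,16); WM=11
i=2 t=13 v=7: → [12,17); WM=12
i=3 t=15 v=4: → [12,19); WM=14
i=4 t=5 v=2: DROP (t<14-0); WM=14
i=5 t=11 v=5: DROP (t<14-0); WM=14
i=6 t=15 v=8: → [12,19); WM=14
i=7 t=10 v=2: DROP (t<14-0); WM=14
i=8 t=17 v=1: → [12,21); WM=16
i=9 t=19 v=5: → [12,23); WM=18
i=10 t=22 v=9: → [12,26); WM=21
i=11 t=22 v=6: → [12,26); WM=21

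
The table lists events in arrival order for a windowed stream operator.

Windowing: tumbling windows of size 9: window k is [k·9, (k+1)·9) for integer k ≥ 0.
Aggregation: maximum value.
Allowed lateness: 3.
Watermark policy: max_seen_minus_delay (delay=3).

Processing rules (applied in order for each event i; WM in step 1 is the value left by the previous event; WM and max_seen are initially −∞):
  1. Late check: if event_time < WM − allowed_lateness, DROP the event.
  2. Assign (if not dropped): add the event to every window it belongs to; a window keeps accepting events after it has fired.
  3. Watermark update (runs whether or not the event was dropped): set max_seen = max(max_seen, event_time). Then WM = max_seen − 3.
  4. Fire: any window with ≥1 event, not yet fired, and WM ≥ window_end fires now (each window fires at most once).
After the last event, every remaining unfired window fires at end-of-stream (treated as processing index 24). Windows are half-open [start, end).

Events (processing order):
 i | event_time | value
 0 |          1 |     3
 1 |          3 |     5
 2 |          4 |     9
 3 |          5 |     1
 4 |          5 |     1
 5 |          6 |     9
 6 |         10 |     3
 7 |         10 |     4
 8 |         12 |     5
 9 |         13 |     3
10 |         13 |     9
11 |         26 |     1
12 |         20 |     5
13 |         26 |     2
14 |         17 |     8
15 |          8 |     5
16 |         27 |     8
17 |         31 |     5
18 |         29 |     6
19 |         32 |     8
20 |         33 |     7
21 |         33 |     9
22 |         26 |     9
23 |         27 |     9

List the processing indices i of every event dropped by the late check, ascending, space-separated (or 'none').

i=0 t=1 v=3: → [0,9); WM=-2
i=1 t=3 v=5: → [0,9); WM=0
i=2 t=4 v=9: → [0,9); WM=1
i=3 t=5 v=1: → [0,9); WM=2
i=4 t=5 v=1: → [0,9); WM=2
i=5 t=6 v=9: → [0,9); WM=3
i=6 t=10 v=3: → [9,18); WM=7
i=7 t=10 v=4: → [9,18); WM=7
i=8 t=12 v=5: → [9,18); WM=9; [0,9) fires=9
i=9 t=13 v=3: → [9,18); WM=10
i=10 t=13 v=9: → [9,18); WM=10
i=11 t=26 v=1: → [18,27); WM=23; [9,18) fires=9
i=12 t=20 v=5: → [18,27); WM=23
i=13 t=26 v=2: → [18,27); WM=23
i=14 t=17 v=8: DROP (t<23-3); WM=23
i=15 t=8 v=5: DROP (t<23-3); WM=23
i=16 t=27 v=8: → [27,36); WM=24
i=17 t=31 v=5: → [27,36); WM=28; [18,27) fires=5
i=18 t=29 v=6: → [27,36); WM=28
i=19 t=32 v=8: → [27,36); WM=29
i=20 t=33 v=7: → [27,36); WM=30
i=21 t=33 v=9: → [27,36); WM=30
i=22 t=26 v=9: DROP (t<30-3); WM=30
i=23 t=27 v=9: → [27,36); WM=30

14 15 22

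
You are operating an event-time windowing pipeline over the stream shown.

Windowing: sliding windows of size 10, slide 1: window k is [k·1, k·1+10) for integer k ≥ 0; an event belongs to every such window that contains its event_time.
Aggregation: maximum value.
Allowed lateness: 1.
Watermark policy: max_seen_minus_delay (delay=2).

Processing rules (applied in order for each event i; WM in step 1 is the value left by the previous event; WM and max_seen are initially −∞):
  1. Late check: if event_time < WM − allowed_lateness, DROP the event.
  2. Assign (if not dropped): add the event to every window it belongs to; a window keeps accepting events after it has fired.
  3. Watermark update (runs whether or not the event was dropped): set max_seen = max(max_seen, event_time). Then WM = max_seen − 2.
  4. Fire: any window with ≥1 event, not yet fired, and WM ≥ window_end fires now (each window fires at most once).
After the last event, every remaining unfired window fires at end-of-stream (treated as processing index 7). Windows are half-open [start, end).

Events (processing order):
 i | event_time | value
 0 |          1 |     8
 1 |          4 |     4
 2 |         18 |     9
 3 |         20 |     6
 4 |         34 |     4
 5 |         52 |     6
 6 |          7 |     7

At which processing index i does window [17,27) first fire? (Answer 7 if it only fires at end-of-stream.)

4

i=0 t=1 v=8: → [1,11),[0,10); WM=-1
i=1 t=4 v=4: → [4,14),[3,13),[2,12),[1,11),[0,10); WM=2
i=2 t=18 v=9: → [18,28),[17,27),[16,26),[15,25),[14,24),[13,23),[12,22),[11,21),[10,20),[9,19); WM=16; [0,10) fires=8 [1,11) fires=8 [2,12) fires=4 [3,13) fires=4 [4,14) fires=4
i=3 t=20 v=6: → [20,30),[19,29),[18,28),[17,27),[16,26),[15,25),[14,24),[13,23),[12,22),[11,21); WM=18
i=4 t=34 v=4: → [34,44),[33,43),[32,42),[31,41),[30,40),[29,39),[28,38),[27,37),[26,36),[25,35); WM=32; [9,19) fires=9 [10,20) fires=9 [11,21) fires=9 [12,22) fires=9 [13,23) fires=9 [14,24) fires=9 [15,25) fires=9 [16,26) fires=9 [17,27) fires=9 [18,28) fires=9 [19,29) fires=6 [20,30) fires=6
i=5 t=52 v=6: → [52,62),[51,61),[50,60),[49,59),[48,58),[47,57),[46,56),[45,55),[44,54),[43,53); WM=50; [25,35) fires=4 [26,36) fires=4 [27,37) fires=4 [28,38) fires=4 [29,39) fires=4 [30,40) fires=4 [31,41) fires=4 [32,42) fires=4 [33,43) fires=4 [34,44) fires=4
i=6 t=7 v=7: DROP (t<50-1); WM=50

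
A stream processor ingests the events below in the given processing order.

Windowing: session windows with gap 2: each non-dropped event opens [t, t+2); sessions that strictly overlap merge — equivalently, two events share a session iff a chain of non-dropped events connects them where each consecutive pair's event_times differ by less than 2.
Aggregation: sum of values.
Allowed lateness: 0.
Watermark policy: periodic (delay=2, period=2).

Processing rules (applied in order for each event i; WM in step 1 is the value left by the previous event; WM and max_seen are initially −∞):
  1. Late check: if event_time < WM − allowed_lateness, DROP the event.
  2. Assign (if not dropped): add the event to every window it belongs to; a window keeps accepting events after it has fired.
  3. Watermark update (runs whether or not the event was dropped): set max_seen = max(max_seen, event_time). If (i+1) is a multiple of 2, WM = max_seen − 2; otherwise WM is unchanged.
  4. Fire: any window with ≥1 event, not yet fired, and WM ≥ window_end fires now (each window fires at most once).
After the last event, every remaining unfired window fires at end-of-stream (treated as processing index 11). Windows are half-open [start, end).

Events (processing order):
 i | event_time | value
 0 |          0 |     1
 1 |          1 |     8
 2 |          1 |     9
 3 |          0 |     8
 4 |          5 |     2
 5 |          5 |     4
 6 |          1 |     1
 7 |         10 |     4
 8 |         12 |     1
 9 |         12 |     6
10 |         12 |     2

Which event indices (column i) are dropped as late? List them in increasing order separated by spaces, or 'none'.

i=0 t=0 v=1: → [0,2); WM=−∞
i=1 t=1 v=8: → [0,3); WM=-1
i=2 t=1 v=9: → [0,3); WM=-1
i=3 t=0 v=8: → [0,3); WM=-1
i=4 t=5 v=2: → [5,7); WM=-1
i=5 t=5 v=4: → [5,7); WM=3
i=6 t=1 v=1: DROP (t<3-0); WM=3
i=7 t=10 v=4: → [10,12); WM=8
i=8 t=12 v=1: → [12,14); WM=8
i=9 t=12 v=6: → [12,14); WM=10
i=10 t=12 v=2: → [12,14); WM=10

6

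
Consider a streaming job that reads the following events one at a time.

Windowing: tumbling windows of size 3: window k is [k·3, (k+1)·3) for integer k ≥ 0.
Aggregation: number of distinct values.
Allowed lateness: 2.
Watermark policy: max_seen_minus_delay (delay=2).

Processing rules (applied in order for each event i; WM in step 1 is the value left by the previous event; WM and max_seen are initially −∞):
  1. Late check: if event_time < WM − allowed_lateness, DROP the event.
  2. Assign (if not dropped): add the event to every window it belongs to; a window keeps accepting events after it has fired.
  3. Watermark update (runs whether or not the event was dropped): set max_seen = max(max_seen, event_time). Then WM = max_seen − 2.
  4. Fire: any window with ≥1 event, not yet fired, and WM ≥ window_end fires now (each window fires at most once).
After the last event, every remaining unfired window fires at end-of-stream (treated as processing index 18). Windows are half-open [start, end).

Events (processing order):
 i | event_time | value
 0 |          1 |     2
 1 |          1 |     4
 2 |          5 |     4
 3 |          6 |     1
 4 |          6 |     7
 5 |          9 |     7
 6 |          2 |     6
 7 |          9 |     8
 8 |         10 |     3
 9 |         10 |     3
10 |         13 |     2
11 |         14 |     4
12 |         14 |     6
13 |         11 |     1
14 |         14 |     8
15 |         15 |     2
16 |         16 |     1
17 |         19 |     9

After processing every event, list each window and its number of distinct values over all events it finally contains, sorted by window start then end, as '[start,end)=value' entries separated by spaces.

[0,3)=2 [3,6)=1 [6,9)=2 [9,12)=4 [12,15)=4 [15,18)=2 [18,21)=1

i=0 t=1 v=2: → [0,3); WM=-1
i=1 t=1 v=4: → [0,3); WM=-1
i=2 t=5 v=4: → [3,6); WM=3; [0,3) fires=2
i=3 t=6 v=1: → [6,9); WM=4
i=4 t=6 v=7: → [6,9); WM=4
i=5 t=9 v=7: → [9,12); WM=7; [3,6) fires=1
i=6 t=2 v=6: DROP (t<7-2); WM=7
i=7 t=9 v=8: → [9,12); WM=7
i=8 t=10 v=3: → [9,12); WM=8
i=9 t=10 v=3: → [9,12); WM=8
i=10 t=13 v=2: → [12,15); WM=11; [6,9) fires=2
i=11 t=14 v=4: → [12,15); WM=12; [9,12) fires=3
i=12 t=14 v=6: → [12,15); WM=12
i=13 t=11 v=1: → [9,12); WM=12
i=14 t=14 v=8: → [12,15); WM=12
i=15 t=15 v=2: → [15,18); WM=13
i=16 t=16 v=1: → [15,18); WM=14
i=17 t=19 v=9: → [18,21); WM=17; [12,15) fires=4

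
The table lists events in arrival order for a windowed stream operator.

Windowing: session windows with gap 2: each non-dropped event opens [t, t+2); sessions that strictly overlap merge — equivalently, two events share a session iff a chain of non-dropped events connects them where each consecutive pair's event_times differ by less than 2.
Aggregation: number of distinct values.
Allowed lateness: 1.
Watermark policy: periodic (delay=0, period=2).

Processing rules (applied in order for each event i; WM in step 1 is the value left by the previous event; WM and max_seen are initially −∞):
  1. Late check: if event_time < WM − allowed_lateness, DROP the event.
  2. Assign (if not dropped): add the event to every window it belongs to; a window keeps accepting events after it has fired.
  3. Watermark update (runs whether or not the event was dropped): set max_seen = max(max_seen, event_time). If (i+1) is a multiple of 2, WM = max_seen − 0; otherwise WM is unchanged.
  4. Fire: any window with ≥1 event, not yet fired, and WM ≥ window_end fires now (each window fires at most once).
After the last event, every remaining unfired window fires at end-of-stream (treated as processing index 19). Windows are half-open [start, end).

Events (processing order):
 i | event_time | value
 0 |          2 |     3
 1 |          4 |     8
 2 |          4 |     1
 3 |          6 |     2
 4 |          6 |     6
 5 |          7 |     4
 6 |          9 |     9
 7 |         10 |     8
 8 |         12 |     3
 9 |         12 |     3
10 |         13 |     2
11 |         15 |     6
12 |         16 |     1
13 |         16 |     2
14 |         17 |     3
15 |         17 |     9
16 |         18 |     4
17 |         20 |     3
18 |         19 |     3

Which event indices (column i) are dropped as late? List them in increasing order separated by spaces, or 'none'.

none

i=0 t=2 v=3: → [2,4); WM=−∞
i=1 t=4 v=8: → [4,6); WM=4
i=2 t=4 v=1: → [4,6); WM=4
i=3 t=6 v=2: → [6,8); WM=6
i=4 t=6 v=6: → [6,8); WM=6
i=5 t=7 v=4: → [6,9); WM=7
i=6 t=9 v=9: → [9,11); WM=7
i=7 t=10 v=8: → [9,12); WM=10
i=8 t=12 v=3: → [12,14); WM=10
i=9 t=12 v=3: → [12,14); WM=12
i=10 t=13 v=2: → [12,15); WM=12
i=11 t=15 v=6: → [15,17); WM=15
i=12 t=16 v=1: → [15,18); WM=15
i=13 t=16 v=2: → [15,18); WM=16
i=14 t=17 v=3: → [15,19); WM=16
i=15 t=17 v=9: → [15,19); WM=17
i=16 t=18 v=4: → [15,20); WM=17
i=17 t=20 v=3: → [20,22); WM=20
i=18 t=19 v=3: → [15,22); WM=20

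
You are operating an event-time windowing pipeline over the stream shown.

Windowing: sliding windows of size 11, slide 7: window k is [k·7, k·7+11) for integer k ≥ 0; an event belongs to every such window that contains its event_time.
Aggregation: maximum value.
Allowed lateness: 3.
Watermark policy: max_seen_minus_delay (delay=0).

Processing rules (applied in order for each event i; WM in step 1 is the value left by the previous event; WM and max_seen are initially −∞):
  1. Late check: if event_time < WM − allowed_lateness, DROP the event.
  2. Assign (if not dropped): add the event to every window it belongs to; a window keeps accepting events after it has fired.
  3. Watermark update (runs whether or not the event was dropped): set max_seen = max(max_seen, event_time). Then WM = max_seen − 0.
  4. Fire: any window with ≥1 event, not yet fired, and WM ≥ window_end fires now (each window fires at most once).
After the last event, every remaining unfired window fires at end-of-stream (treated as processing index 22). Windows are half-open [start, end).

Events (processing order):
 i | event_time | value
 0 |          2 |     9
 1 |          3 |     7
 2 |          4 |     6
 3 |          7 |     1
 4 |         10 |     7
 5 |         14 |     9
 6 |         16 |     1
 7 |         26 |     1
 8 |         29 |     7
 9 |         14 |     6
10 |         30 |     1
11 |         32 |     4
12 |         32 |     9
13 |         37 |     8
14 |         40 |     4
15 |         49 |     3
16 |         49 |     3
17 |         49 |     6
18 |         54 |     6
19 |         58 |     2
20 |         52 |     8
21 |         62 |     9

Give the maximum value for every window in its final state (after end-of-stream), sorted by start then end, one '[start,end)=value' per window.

[0,11)=9 [7,18)=9 [14,25)=9 [21,32)=7 [28,39)=9 [35,46)=8 [42,53)=6 [49,60)=6 [56,67)=9

i=0 t=2 v=9: → [0,11); WM=2
i=1 t=3 v=7: → [0,11); WM=3
i=2 t=4 v=6: → [0,11); WM=4
i=3 t=7 v=1: → [7,18),[0,11); WM=7
i=4 t=10 v=7: → [7,18),[0,11); WM=10
i=5 t=14 v=9: → [14,25),[7,18); WM=14; [0,11) fires=9
i=6 t=16 v=1: → [14,25),[7,18); WM=16
i=7 t=26 v=1: → [21,32); WM=26; [7,18) fires=9 [14,25) fires=9
i=8 t=29 v=7: → [28,39),[21,32); WM=29
i=9 t=14 v=6: DROP (t<29-3); WM=29
i=10 t=30 v=1: → [28,39),[21,32); WM=30
i=11 t=32 v=4: → [28,39); WM=32; [21,32) fires=7
i=12 t=32 v=9: → [28,39); WM=32
i=13 t=37 v=8: → [35,46),[28,39); WM=37
i=14 t=40 v=4: → [35,46); WM=40; [28,39) fires=9
i=15 t=49 v=3: → [49,60),[42,53); WM=49; [35,46) fires=8
i=16 t=49 v=3: → [49,60),[42,53); WM=49
i=17 t=49 v=6: → [49,60),[42,53); WM=49
i=18 t=54 v=6: → [49,60); WM=54; [42,53) fires=6
i=19 t=58 v=2: → [56,67),[49,60); WM=58
i=20 t=52 v=8: DROP (t<58-3); WM=58
i=21 t=62 v=9: → [56,67); WM=62; [49,60) fires=6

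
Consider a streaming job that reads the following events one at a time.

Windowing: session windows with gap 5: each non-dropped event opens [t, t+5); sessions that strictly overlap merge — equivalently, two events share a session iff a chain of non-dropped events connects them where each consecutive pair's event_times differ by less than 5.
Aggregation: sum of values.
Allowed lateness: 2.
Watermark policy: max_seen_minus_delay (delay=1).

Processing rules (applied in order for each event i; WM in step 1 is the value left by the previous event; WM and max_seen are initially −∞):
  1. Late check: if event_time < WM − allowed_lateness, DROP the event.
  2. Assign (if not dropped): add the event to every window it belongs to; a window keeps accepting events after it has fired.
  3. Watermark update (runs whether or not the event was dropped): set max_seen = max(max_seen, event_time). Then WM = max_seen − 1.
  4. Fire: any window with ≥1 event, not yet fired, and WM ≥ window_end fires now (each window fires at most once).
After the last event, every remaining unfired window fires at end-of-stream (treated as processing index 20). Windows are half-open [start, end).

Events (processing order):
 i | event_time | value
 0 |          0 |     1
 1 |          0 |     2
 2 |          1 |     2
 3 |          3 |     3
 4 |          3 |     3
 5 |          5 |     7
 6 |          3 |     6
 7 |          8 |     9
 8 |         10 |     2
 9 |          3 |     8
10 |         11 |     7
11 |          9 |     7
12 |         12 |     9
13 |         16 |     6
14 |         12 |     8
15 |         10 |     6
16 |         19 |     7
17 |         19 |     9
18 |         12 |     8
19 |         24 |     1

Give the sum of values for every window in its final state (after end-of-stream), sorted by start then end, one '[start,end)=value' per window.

[0,24)=80 [24,29)=1

i=0 t=0 v=1: → [0,5); WM=-1
i=1 t=0 v=2: → [0,5); WM=-1
i=2 t=1 v=2: → [0,6); WM=0
i=3 t=3 v=3: → [0,8); WM=2
i=4 t=3 v=3: → [0,8); WM=2
i=5 t=5 v=7: → [0,10); WM=4
i=6 t=3 v=6: → [0,10); WM=4
i=7 t=8 v=9: → [0,13); WM=7
i=8 t=10 v=2: → [0,15); WM=9
i=9 t=3 v=8: DROP (t<9-2); WM=9
i=10 t=11 v=7: → [0,16); WM=10
i=11 t=9 v=7: → [0,16); WM=10
i=12 t=12 v=9: → [0,17); WM=11
i=13 t=16 v=6: → [0,21); WM=15
i=14 t=12 v=8: DROP (t<15-2); WM=15
i=15 t=10 v=6: DROP (t<15-2); WM=15
i=16 t=19 v=7: → [0,24); WM=18
i=17 t=19 v=9: → [0,24); WM=18
i=18 t=12 v=8: DROP (t<18-2); WM=18
i=19 t=24 v=1: → [24,29); WM=23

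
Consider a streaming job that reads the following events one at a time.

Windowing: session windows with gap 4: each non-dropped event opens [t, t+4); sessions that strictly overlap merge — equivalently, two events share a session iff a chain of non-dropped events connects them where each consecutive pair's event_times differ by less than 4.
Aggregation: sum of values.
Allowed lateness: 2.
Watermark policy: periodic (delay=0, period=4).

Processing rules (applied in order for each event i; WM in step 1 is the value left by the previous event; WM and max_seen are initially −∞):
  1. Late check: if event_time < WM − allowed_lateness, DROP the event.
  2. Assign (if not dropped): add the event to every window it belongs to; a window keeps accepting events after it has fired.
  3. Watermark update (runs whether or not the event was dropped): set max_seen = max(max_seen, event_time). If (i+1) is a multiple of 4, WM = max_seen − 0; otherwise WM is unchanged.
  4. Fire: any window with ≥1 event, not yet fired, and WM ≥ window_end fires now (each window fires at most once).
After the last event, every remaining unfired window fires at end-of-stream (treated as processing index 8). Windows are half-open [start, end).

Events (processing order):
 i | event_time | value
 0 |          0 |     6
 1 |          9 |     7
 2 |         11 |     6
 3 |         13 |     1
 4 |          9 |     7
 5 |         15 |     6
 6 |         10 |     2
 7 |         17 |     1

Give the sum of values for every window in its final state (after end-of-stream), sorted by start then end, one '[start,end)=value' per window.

[0,4)=6 [9,21)=21

i=0 t=0 v=6: → [0,4); WM=−∞
i=1 t=9 v=7: → [9,13); WM=−∞
i=2 t=11 v=6: → [9,15); WM=−∞
i=3 t=13 v=1: → [9,17); WM=13
i=4 t=9 v=7: DROP (t<13-2); WM=13
i=5 t=15 v=6: → [9,19); WM=13
i=6 t=10 v=2: DROP (t<13-2); WM=13
i=7 t=17 v=1: → [9,21); WM=17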